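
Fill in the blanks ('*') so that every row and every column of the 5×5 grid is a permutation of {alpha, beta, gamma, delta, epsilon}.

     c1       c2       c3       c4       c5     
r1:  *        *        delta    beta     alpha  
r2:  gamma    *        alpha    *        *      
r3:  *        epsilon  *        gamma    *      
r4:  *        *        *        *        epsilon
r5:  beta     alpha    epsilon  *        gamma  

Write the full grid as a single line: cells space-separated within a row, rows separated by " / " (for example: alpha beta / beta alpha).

epsilon gamma delta beta alpha / gamma delta alpha epsilon beta / alpha epsilon beta gamma delta / delta beta gamma alpha epsilon / beta alpha epsilon delta gamma

Cell (r1,c1): row 1 has {alpha,beta,delta}; column 1 has {beta,gamma} → epsilon.
Cell (r1,c2): row 1 has {alpha,beta,delta,epsilon}; column 2 has {alpha,epsilon} → gamma.
Cell (r3,c3): row 3 has {gamma,epsilon}; column 3 has {alpha,delta,epsilon} → beta.
Cell (r3,c5): row 3 has {beta,gamma,epsilon}; column 5 has {alpha,gamma,epsilon} → delta.
Cell (r4,c3): row 4 has {epsilon}; column 3 has {alpha,beta,delta,epsilon} → gamma.
Cell (r5,c4): row 5 has {alpha,beta,gamma,epsilon}; column 4 has {beta,gamma} → delta.
Cell (r2,c4): row 2 has {alpha,gamma}; column 4 has {beta,gamma,delta} → epsilon.
Cell (r2,c5): row 2 has {alpha,gamma,epsilon}; column 5 has {alpha,gamma,delta,epsilon} → beta.
Cell (r3,c1): row 3 has {beta,gamma,delta,epsilon}; column 1 has {beta,gamma,epsilon} → alpha.
Cell (r4,c1): row 4 has {gamma,epsilon}; column 1 has {alpha,beta,gamma,epsilon} → delta.
Cell (r4,c2): row 4 has {gamma,delta,epsilon}; column 2 has {alpha,gamma,epsilon} → beta.
Cell (r4,c4): row 4 has {beta,gamma,delta,epsilon}; column 4 has {beta,gamma,delta,epsilon} → alpha.
Cell (r2,c2): row 2 has {alpha,beta,gamma,epsilon}; column 2 has {alpha,beta,gamma,epsilon} → delta.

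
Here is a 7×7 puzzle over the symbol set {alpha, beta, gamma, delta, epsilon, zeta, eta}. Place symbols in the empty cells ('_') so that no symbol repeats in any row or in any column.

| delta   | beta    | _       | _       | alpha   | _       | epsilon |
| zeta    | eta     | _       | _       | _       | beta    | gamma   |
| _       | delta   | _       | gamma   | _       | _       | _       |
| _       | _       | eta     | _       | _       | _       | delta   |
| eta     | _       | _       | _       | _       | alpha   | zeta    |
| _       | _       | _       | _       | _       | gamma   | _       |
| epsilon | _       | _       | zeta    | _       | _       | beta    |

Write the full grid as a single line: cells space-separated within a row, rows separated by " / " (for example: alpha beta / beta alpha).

delta beta gamma eta alpha zeta epsilon / zeta eta epsilon alpha delta beta gamma / beta delta zeta gamma epsilon eta alpha / gamma alpha eta beta zeta epsilon delta / eta epsilon beta delta gamma alpha zeta / alpha zeta delta epsilon beta gamma eta / epsilon gamma alpha zeta eta delta beta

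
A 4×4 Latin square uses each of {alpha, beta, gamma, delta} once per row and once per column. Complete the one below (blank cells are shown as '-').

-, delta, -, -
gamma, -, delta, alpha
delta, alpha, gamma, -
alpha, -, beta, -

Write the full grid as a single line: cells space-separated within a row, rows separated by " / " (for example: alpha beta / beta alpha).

(r1,c1): row 1 has {delta}; column 1 has {alpha,gamma,delta}, so it must be beta.
(r1,c3): row 1 has {beta,delta}; column 3 has {beta,gamma,delta}, so it must be alpha.
(r1,c4): row 1 has {alpha,beta,delta}; column 4 has {alpha}, so it must be gamma.
(r2,c2): row 2 has {alpha,gamma,delta}; column 2 has {alpha,delta}, so it must be beta.
(r3,c4): row 3 has {alpha,gamma,delta}; column 4 has {alpha,gamma}, so it must be beta.
(r4,c2): row 4 has {alpha,beta}; column 2 has {alpha,beta,delta}, so it must be gamma.
(r4,c4): row 4 has {alpha,beta,gamma}; column 4 has {alpha,beta,gamma}, so it must be delta.

beta delta alpha gamma / gamma beta delta alpha / delta alpha gamma beta / alpha gamma beta delta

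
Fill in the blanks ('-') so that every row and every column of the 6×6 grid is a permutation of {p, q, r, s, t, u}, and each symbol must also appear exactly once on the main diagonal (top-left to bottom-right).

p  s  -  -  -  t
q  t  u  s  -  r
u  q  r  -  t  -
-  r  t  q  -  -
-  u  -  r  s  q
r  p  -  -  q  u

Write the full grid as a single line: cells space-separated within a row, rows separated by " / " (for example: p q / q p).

p s q u r t / q t u s p r / u q r p t s / s r t q u p / t u p r s q / r p s t q u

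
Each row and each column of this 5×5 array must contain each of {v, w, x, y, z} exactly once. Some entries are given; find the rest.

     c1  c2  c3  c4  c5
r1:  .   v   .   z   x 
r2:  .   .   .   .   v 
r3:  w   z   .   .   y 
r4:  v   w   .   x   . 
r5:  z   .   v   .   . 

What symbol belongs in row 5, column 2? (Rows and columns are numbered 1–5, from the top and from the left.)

Cell (r1,c1): row 1 has {v,x,z}; column 1 has {v,w,z} → y.
Cell (r1,c3): row 1 has {v,x,y,z}; column 3 has {v} → w.
Cell (r2,c1): row 2 has {v}; column 1 has {v,w,y,z} → x.
Cell (r2,c2): row 2 has {v,x}; column 2 has {v,w,z} → y.
Cell (r2,c3): row 2 has {v,x,y}; column 3 has {v,w} → z.
Cell (r2,c4): row 2 has {v,x,y,z}; column 4 has {x,z} → w.
Cell (r3,c3): row 3 has {w,y,z}; column 3 has {v,w,z} → x.
Cell (r3,c4): row 3 has {w,x,y,z}; column 4 has {w,x,z} → v.
Cell (r4,c3): row 4 has {v,w,x}; column 3 has {v,w,x,z} → y.
Cell (r4,c5): row 4 has {v,w,x,y}; column 5 has {v,x,y} → z.
Cell (r5,c2): row 5 has {v,z}; column 2 has {v,w,y,z} → x.

x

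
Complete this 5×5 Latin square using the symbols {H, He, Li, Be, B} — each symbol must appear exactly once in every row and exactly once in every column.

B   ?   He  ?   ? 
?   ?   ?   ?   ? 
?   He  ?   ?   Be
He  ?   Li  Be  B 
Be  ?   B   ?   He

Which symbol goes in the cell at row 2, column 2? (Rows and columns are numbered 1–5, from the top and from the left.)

B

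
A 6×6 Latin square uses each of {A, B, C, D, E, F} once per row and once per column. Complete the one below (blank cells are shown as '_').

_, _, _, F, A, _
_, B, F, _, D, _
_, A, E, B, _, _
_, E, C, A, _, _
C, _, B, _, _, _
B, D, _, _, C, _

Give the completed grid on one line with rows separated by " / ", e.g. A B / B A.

E C D F A B / A B F C D E / D A E B F C / F E C A B D / C F B D E A / B D A E C F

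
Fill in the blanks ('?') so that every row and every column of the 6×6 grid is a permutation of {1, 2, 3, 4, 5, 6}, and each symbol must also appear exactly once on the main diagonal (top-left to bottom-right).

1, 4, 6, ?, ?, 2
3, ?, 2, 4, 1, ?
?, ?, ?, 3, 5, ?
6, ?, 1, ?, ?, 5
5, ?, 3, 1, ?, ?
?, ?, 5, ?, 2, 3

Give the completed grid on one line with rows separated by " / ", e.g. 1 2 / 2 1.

1 4 6 5 3 2 / 3 5 2 4 1 6 / 2 6 4 3 5 1 / 6 3 1 2 4 5 / 5 2 3 1 6 4 / 4 1 5 6 2 3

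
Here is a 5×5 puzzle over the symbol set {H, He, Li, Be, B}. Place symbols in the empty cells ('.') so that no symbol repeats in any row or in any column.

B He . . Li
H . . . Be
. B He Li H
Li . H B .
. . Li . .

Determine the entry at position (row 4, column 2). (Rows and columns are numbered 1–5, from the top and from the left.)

(r1,c3) = Be
(r1,c4) = H
(r2,c2) = Li
(r2,c3) = B
(r2,c4) = He
(r3,c1) = Be
(r4,c2) = Be

Be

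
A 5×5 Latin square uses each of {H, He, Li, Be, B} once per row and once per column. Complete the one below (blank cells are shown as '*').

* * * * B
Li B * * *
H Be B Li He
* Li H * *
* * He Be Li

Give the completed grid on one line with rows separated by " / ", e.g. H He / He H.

Be He Li H B / Li B Be He H / H Be B Li He / He Li H B Be / B H He Be Li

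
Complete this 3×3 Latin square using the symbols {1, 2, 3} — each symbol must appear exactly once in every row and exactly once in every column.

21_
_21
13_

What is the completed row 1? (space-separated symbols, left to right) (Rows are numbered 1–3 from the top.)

2 1 3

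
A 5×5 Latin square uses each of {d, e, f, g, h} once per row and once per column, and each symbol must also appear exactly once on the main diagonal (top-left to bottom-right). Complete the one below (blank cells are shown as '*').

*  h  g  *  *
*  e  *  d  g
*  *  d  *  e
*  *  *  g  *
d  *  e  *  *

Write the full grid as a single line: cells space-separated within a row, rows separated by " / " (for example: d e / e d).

row 1 has {g,h}; column 1 has {d}; the diagonal has {d,e,g} — only f is left for (r1,c1).
row 1 has {f,g,h}; column 4 has {d,g} — only e is left for (r1,c4).
row 1 has {e,f,g,h}; column 5 has {e,g} — only d is left for (r1,c5).
row 2 has {d,e,g}; column 1 has {d,f} — only h is left for (r2,c1).
row 2 has {d,e,g,h}; column 3 has {d,e,g} — only f is left for (r2,c3).
row 3 has {d,e}; column 1 has {d,f,h} — only g is left for (r3,c1).
row 3 has {d,e,g}; column 2 has {e,h} — only f is left for (r3,c2).
row 3 has {d,e,f,g}; column 4 has {d,e,g} — only h is left for (r3,c4).
row 4 has {g}; column 1 has {d,f,g,h} — only e is left for (r4,c1).
row 4 has {e,g}; column 2 has {e,f,h} — only d is left for (r4,c2).
row 4 has {d,e,g}; column 3 has {d,e,f,g} — only h is left for (r4,c3).
row 4 has {d,e,g,h}; column 5 has {d,e,g} — only f is left for (r4,c5).
row 5 has {d,e}; column 2 has {d,e,f,h} — only g is left for (r5,c2).
row 5 has {d,e,g}; column 4 has {d,e,g,h} — only f is left for (r5,c4).
row 5 has {d,e,f,g}; column 5 has {d,e,f,g}; the diagonal has {d,e,f,g} — only h is left for (r5,c5).

f h g e d / h e f d g / g f d h e / e d h g f / d g e f h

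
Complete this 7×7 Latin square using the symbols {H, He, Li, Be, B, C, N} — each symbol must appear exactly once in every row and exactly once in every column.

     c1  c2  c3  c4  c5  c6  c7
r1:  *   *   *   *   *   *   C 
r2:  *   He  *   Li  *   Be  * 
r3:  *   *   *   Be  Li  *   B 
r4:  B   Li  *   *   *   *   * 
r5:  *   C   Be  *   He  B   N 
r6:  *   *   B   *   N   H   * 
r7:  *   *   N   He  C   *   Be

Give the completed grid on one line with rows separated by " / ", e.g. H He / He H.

At row 2, column 7: row 2 has {He,Li,Be}; column 7 has {Be,B,C,N}; that leaves H.
At row 4, column 7: row 4 has {Li,B}; column 7 has {H,Be,B,C,N}; that leaves He.
At row 5, column 4: row 5 has {He,Be,B,C,N}; column 4 has {He,Li,Be}; that leaves H.
At row 6, column 2: row 6 has {H,B,N}; column 2 has {He,Li,C}; that leaves Be.
At row 6, column 4: row 6 has {H,Be,B,N}; column 4 has {H,He,Li,Be}; that leaves C.
At row 6, column 7: row 6 has {H,Be,B,C,N}; column 7 has {H,He,Be,B,C,N}; that leaves Li.
At row 7, column 6: row 7 has {He,Be,C,N}; column 6 has {H,Be,B}; that leaves Li.
At row 2, column 3: row 2 has {H,He,Li,Be}; column 3 has {Be,B,N}; that leaves C.
At row 2, column 5: row 2 has {H,He,Li,Be,C}; column 5 has {He,Li,C,N}; that leaves B.
At row 4, column 3: row 4 has {He,Li,B}; column 3 has {Be,B,C,N}; that leaves H.
At row 4, column 4: row 4 has {H,He,Li,B}; column 4 has {H,He,Li,Be,C}; that leaves N.
At row 4, column 5: row 4 has {H,He,Li,B,N}; column 5 has {He,Li,B,C,N}; that leaves Be.
At row 4, column 6: row 4 has {H,He,Li,Be,B,N}; column 6 has {H,Li,Be,B}; that leaves C.
At row 5, column 1: row 5 has {H,He,Be,B,C,N}; column 1 has {B}; that leaves Li.
At row 6, column 1: row 6 has {H,Li,Be,B,C,N}; column 1 has {Li,B}; that leaves He.
At row 7, column 1: row 7 has {He,Li,Be,C,N}; column 1 has {He,Li,B}; that leaves H.
At row 7, column 2: row 7 has {H,He,Li,Be,C,N}; column 2 has {He,Li,Be,C}; that leaves B.
At row 1, column 4: row 1 has {C}; column 4 has {H,He,Li,Be,C,N}; that leaves B.
At row 1, column 5: row 1 has {B,C}; column 5 has {He,Li,Be,B,C,N}; that leaves H.
At row 2, column 1: row 2 has {H,He,Li,Be,B,C}; column 1 has {H,He,Li,B}; that leaves N.
At row 3, column 1: row 3 has {Li,Be,B}; column 1 has {H,He,Li,B,N}; that leaves C.
At row 3, column 3: row 3 has {Li,Be,B,C}; column 3 has {H,Be,B,C,N}; that leaves He.
At row 3, column 6: row 3 has {He,Li,Be,B,C}; column 6 has {H,Li,Be,B,C}; that leaves N.
At row 1, column 1: row 1 has {H,B,C}; column 1 has {H,He,Li,B,C,N}; that leaves Be.
At row 1, column 2: row 1 has {H,Be,B,C}; column 2 has {He,Li,Be,B,C}; that leaves N.
At row 1, column 3: row 1 has {H,Be,B,C,N}; column 3 has {H,He,Be,B,C,N}; that leaves Li.
At row 1, column 6: row 1 has {H,Li,Be,B,C,N}; column 6 has {H,Li,Be,B,C,N}; that leaves He.
At row 3, column 2: row 3 has {He,Li,Be,B,C,N}; column 2 has {He,Li,Be,B,C,N}; that leaves H.

Be N Li B H He C / N He C Li B Be H / C H He Be Li N B / B Li H N Be C He / Li C Be H He B N / He Be B C N H Li / H B N He C Li Be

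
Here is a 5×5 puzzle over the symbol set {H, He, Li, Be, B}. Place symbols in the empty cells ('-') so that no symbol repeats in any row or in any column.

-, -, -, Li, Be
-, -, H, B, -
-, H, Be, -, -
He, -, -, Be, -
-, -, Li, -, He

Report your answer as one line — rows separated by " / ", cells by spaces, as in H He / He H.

(r2,c5) = Li
(r3,c4) = He
(r3,c5) = B
(r4,c3) = B
(r4,c5) = H
(r5,c4) = H
(r1,c3) = He
(r2,c1) = Be
(r2,c2) = He
(r3,c1) = Li
(r4,c2) = Li
(r5,c1) = B
(r5,c2) = Be
(r1,c1) = H
(r1,c2) = B

H B He Li Be / Be He H B Li / Li H Be He B / He Li B Be H / B Be Li H He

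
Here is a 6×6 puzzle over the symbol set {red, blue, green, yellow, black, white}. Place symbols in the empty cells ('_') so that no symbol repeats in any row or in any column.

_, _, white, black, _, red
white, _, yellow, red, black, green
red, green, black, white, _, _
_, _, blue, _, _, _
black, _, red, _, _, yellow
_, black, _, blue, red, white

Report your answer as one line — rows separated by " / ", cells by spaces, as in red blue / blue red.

blue yellow white black green red / white blue yellow red black green / red green black white yellow blue / green red blue yellow white black / black white red green blue yellow / yellow black green blue red white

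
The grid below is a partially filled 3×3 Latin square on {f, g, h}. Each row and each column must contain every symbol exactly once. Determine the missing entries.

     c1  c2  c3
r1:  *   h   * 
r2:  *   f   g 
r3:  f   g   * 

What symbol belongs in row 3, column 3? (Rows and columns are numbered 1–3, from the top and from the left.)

h

row 1 has {h}; column 1 has {f} — only g is left for (r1,c1).
row 1 has {g,h}; column 3 has {g} — only f is left for (r1,c3).
row 2 has {f,g}; column 1 has {f,g} — only h is left for (r2,c1).
row 3 has {f,g}; column 3 has {f,g} — only h is left for (r3,c3).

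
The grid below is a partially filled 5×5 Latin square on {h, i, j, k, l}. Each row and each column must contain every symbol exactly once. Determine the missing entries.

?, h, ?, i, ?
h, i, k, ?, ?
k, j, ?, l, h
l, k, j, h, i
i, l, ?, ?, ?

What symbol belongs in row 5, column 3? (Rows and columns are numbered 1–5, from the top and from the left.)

h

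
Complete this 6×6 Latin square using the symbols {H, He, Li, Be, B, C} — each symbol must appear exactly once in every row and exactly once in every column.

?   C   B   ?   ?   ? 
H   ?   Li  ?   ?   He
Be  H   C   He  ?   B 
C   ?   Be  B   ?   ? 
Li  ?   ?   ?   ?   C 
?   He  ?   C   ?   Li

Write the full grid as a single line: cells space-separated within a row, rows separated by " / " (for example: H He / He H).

row 1 has {B,C}; column 1 has {H,Li,Be,C} — only He is left for (r1,c1).
row 2 has {H,He,Li}; column 4 has {He,B,C} — only Be is left for (r2,c4).
row 3 has {H,He,Be,B,C}; column 5 is empty so far — only Li is left for (r3,c5).
row 4 has {Be,B,C}; column 2 has {H,He,C} — only Li is left for (r4,c2).
row 4 has {Li,Be,B,C}; column 6 has {He,Li,B,C} — only H is left for (r4,c6).
row 5 has {Li,C}; column 4 has {He,Be,B,C} — only H is left for (r5,c4).
row 6 has {He,Li,C}; column 1 has {H,He,Li,Be,C} — only B is left for (r6,c1).
row 6 has {He,Li,B,C}; column 3 has {Li,Be,B,C} — only H is left for (r6,c3).
row 6 has {H,He,Li,B,C}; column 5 has {Li} — only Be is left for (r6,c5).
row 1 has {He,B,C}; column 4 has {H,He,Be,B,C} — only Li is left for (r1,c4).
row 1 has {He,Li,B,C}; column 5 has {Li,Be} — only H is left for (r1,c5).
row 1 has {H,He,Li,B,C}; column 6 has {H,He,Li,B,C} — only Be is left for (r1,c6).
row 2 has {H,He,Li,Be}; column 2 has {H,He,Li,C} — only B is left for (r2,c2).
row 2 has {H,He,Li,Be,B}; column 5 has {H,Li,Be} — only C is left for (r2,c5).
row 4 has {H,Li,Be,B,C}; column 5 has {H,Li,Be,C} — only He is left for (r4,c5).
row 5 has {H,Li,C}; column 2 has {H,He,Li,B,C} — only Be is left for (r5,c2).
row 5 has {H,Li,Be,C}; column 3 has {H,Li,Be,B,C} — only He is left for (r5,c3).
row 5 has {H,He,Li,Be,C}; column 5 has {H,He,Li,Be,C} — only B is left for (r5,c5).

He C B Li H Be / H B Li Be C He / Be H C He Li B / C Li Be B He H / Li Be He H B C / B He H C Be Li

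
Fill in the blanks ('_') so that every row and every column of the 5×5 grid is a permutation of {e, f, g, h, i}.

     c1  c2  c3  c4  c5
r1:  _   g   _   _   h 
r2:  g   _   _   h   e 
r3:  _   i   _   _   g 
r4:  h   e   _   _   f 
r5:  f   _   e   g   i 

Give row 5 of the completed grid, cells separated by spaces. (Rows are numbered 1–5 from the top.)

f h e g i

(r2,c2) = f
(r2,c3) = i
(r3,c1) = e
(r3,c4) = f
(r4,c3) = g
(r4,c4) = i
(r5,c2) = h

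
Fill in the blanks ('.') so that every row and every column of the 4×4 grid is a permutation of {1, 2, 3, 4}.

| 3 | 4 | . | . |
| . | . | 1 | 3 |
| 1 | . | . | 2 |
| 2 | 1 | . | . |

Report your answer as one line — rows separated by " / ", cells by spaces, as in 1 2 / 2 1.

3 4 2 1 / 4 2 1 3 / 1 3 4 2 / 2 1 3 4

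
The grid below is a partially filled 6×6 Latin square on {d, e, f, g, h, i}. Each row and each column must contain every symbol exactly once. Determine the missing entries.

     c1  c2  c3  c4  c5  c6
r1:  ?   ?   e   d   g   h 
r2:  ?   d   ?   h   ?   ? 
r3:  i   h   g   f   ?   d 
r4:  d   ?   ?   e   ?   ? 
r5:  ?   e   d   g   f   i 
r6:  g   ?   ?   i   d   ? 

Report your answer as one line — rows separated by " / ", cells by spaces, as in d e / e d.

(r1,c1) = f
(r1,c2) = i
(r2,c1) = e
(r2,c5) = i
(r3,c5) = e
(r4,c5) = h
(r5,c1) = h
(r6,c2) = f
(r6,c3) = h
(r6,c6) = e
(r2,c3) = f
(r2,c6) = g
(r4,c2) = g
(r4,c3) = i
(r4,c6) = f

f i e d g h / e d f h i g / i h g f e d / d g i e h f / h e d g f i / g f h i d e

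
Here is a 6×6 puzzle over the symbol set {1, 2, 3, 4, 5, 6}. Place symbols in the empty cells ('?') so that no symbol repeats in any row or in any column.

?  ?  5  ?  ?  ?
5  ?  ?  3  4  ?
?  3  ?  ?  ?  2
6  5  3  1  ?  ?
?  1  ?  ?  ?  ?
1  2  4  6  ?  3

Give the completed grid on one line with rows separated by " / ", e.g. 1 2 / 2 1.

3 4 5 2 1 6 / 5 6 2 3 4 1 / 4 3 1 5 6 2 / 6 5 3 1 2 4 / 2 1 6 4 3 5 / 1 2 4 6 5 3

Cell (r2,c2): row 2 has {3,4,5}; column 2 has {1,2,3,5} → 6.
Cell (r2,c6): row 2 has {3,4,5,6}; column 6 has {2,3} → 1.
Cell (r3,c1): row 3 has {2,3}; column 1 has {1,5,6} → 4.
Cell (r3,c4): row 3 has {2,3,4}; column 4 has {1,3,6} → 5.
Cell (r4,c5): row 4 has {1,3,5,6}; column 5 has {4} → 2.
Cell (r4,c6): row 4 has {1,2,3,5,6}; column 6 has {1,2,3} → 4.
Cell (r6,c5): row 6 has {1,2,3,4,6}; column 5 has {2,4} → 5.
Cell (r1,c2): row 1 has {5}; column 2 has {1,2,3,5,6} → 4.
Cell (r1,c4): row 1 has {4,5}; column 4 has {1,3,5,6} → 2.
Cell (r1,c6): row 1 has {2,4,5}; column 6 has {1,2,3,4} → 6.
Cell (r2,c3): row 2 has {1,3,4,5,6}; column 3 has {3,4,5} → 2.
Cell (r5,c3): row 5 has {1}; column 3 has {2,3,4,5} → 6.
Cell (r5,c4): row 5 has {1,6}; column 4 has {1,2,3,5,6} → 4.
Cell (r5,c5): row 5 has {1,4,6}; column 5 has {2,4,5} → 3.
Cell (r5,c6): row 5 has {1,3,4,6}; column 6 has {1,2,3,4,6} → 5.
Cell (r1,c1): row 1 has {2,4,5,6}; column 1 has {1,4,5,6} → 3.
Cell (r1,c5): row 1 has {2,3,4,5,6}; column 5 has {2,3,4,5} → 1.
Cell (r3,c3): row 3 has {2,3,4,5}; column 3 has {2,3,4,5,6} → 1.
Cell (r3,c5): row 3 has {1,2,3,4,5}; column 5 has {1,2,3,4,5} → 6.
Cell (r5,c1): row 5 has {1,3,4,5,6}; column 1 has {1,3,4,5,6} → 2.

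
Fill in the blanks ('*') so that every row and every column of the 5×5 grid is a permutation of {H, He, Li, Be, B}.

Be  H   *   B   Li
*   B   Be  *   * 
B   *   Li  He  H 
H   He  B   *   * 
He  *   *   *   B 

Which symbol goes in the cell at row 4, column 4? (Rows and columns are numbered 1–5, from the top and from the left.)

Li

At row 1, column 3: row 1 has {H,Li,Be,B}; column 3 has {Li,Be,B}; that leaves He.
At row 2, column 1: row 2 has {Be,B}; column 1 has {H,He,Be,B}; that leaves Li.
At row 2, column 4: row 2 has {Li,Be,B}; column 4 has {He,B}; that leaves H.
At row 2, column 5: row 2 has {H,Li,Be,B}; column 5 has {H,Li,B}; that leaves He.
At row 3, column 2: row 3 has {H,He,Li,B}; column 2 has {H,He,B}; that leaves Be.
At row 4, column 5: row 4 has {H,He,B}; column 5 has {H,He,Li,B}; that leaves Be.
At row 5, column 2: row 5 has {He,B}; column 2 has {H,He,Be,B}; that leaves Li.
At row 5, column 3: row 5 has {He,Li,B}; column 3 has {He,Li,Be,B}; that leaves H.
At row 5, column 4: row 5 has {H,He,Li,B}; column 4 has {H,He,B}; that leaves Be.
At row 4, column 4: row 4 has {H,He,Be,B}; column 4 has {H,He,Be,B}; that leaves Li.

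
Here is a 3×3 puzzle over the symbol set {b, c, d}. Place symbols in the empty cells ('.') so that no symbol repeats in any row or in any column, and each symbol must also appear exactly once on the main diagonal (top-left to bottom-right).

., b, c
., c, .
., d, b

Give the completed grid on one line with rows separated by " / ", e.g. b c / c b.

d b c / b c d / c d b

(r1,c1): row 1 has {b,c}; column 1 is empty so far; the diagonal has {b,c}, so it must be d.
(r2,c1): row 2 has {c}; column 1 has {d}, so it must be b.
(r2,c3): row 2 has {b,c}; column 3 has {b,c}, so it must be d.
(r3,c1): row 3 has {b,d}; column 1 has {b,d}, so it must be c.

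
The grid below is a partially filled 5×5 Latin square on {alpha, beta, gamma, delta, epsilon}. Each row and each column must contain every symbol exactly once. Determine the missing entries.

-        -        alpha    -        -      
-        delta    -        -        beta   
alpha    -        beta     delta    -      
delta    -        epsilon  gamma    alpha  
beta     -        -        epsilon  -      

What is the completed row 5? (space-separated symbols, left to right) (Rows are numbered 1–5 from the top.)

beta alpha delta epsilon gamma

(r1,c4) = beta
(r2,c3) = gamma
(r2,c4) = alpha
(r4,c2) = beta
(r5,c3) = delta
(r5,c5) = gamma
(r2,c1) = epsilon
(r3,c5) = epsilon
(r5,c2) = alpha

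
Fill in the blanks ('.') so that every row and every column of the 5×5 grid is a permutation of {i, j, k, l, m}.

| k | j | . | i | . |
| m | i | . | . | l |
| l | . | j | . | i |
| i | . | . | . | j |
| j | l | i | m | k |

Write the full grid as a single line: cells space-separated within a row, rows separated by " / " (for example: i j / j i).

k j l i m / m i k j l / l m j k i / i k m l j / j l i m k

(r1,c5) = m
(r2,c3) = k
(r2,c4) = j
(r3,c4) = k
(r4,c4) = l
(r1,c3) = l
(r3,c2) = m
(r4,c2) = k
(r4,c3) = m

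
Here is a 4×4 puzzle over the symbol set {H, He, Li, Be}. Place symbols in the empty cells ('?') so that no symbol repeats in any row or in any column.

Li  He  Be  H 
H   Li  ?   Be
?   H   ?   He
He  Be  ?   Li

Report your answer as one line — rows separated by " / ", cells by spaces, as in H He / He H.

Li He Be H / H Li He Be / Be H Li He / He Be H Li

At row 2, column 3: row 2 has {H,Li,Be}; column 3 has {Be}; that leaves He.
At row 3, column 1: row 3 has {H,He}; column 1 has {H,He,Li}; that leaves Be.
At row 3, column 3: row 3 has {H,He,Be}; column 3 has {He,Be}; that leaves Li.
At row 4, column 3: row 4 has {He,Li,Be}; column 3 has {He,Li,Be}; that leaves H.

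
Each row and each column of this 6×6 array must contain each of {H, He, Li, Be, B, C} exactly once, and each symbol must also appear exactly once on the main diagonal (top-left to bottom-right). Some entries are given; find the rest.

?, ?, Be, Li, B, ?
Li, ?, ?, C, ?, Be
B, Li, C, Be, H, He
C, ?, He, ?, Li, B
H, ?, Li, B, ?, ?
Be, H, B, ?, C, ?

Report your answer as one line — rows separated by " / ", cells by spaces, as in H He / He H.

He C Be Li B H / Li B H C He Be / B Li C Be H He / C Be He H Li B / H He Li B Be C / Be H B He C Li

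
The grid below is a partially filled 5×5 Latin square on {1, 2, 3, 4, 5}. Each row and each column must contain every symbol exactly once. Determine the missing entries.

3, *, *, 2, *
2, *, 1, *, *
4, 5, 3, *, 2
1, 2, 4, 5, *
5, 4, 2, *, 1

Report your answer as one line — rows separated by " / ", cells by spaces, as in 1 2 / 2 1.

(r1,c2): row 1 has {2,3}; column 2 has {2,4,5}, so it must be 1.
(r1,c3): row 1 has {1,2,3}; column 3 has {1,2,3,4}, so it must be 5.
(r1,c5): row 1 has {1,2,3,5}; column 5 has {1,2}, so it must be 4.
(r2,c2): row 2 has {1,2}; column 2 has {1,2,4,5}, so it must be 3.
(r2,c4): row 2 has {1,2,3}; column 4 has {2,5}, so it must be 4.
(r2,c5): row 2 has {1,2,3,4}; column 5 has {1,2,4}, so it must be 5.
(r3,c4): row 3 has {2,3,4,5}; column 4 has {2,4,5}, so it must be 1.
(r4,c5): row 4 has {1,2,4,5}; column 5 has {1,2,4,5}, so it must be 3.
(r5,c4): row 5 has {1,2,4,5}; column 4 has {1,2,4,5}, so it must be 3.

3 1 5 2 4 / 2 3 1 4 5 / 4 5 3 1 2 / 1 2 4 5 3 / 5 4 2 3 1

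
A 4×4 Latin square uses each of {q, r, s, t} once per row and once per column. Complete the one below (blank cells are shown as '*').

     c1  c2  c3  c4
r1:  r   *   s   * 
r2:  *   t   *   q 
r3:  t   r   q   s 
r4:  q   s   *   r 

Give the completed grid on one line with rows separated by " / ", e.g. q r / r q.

Cell (r1,c2): row 1 has {r,s}; column 2 has {r,s,t} → q.
Cell (r1,c4): row 1 has {q,r,s}; column 4 has {q,r,s} → t.
Cell (r2,c1): row 2 has {q,t}; column 1 has {q,r,t} → s.
Cell (r2,c3): row 2 has {q,s,t}; column 3 has {q,s} → r.
Cell (r4,c3): row 4 has {q,r,s}; column 3 has {q,r,s} → t.

r q s t / s t r q / t r q s / q s t r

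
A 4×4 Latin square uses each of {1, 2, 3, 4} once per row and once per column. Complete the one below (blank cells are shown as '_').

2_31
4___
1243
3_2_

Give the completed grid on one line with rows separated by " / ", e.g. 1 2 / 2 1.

(r1,c2): row 1 has {1,2,3}; column 2 has {2}, so it must be 4.
(r2,c3): row 2 has {4}; column 3 has {2,3,4}, so it must be 1.
(r2,c4): row 2 has {1,4}; column 4 has {1,3}, so it must be 2.
(r4,c2): row 4 has {2,3}; column 2 has {2,4}, so it must be 1.
(r4,c4): row 4 has {1,2,3}; column 4 has {1,2,3}, so it must be 4.
(r2,c2): row 2 has {1,2,4}; column 2 has {1,2,4}, so it must be 3.

2 4 3 1 / 4 3 1 2 / 1 2 4 3 / 3 1 2 4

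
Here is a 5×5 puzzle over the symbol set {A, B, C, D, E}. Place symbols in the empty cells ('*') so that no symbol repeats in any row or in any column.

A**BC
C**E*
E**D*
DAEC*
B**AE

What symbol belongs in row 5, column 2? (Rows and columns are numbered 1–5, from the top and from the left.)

D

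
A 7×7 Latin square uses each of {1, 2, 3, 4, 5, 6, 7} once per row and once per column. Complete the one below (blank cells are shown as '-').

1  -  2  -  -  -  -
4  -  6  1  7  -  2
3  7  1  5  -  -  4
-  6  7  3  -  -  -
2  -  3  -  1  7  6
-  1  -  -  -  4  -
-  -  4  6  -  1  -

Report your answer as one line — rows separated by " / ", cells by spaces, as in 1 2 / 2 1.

1 4 2 7 6 3 5 / 4 3 6 1 7 5 2 / 3 7 1 5 2 6 4 / 5 6 7 3 4 2 1 / 2 5 3 4 1 7 6 / 6 1 5 2 3 4 7 / 7 2 4 6 5 1 3

(r4,c1) = 5
(r4,c6) = 2
(r4,c7) = 1
(r5,c4) = 4
(r6,c3) = 5
(r7,c1) = 7
(r1,c4) = 7
(r3,c6) = 6
(r4,c5) = 4
(r5,c2) = 5
(r6,c1) = 6
(r6,c4) = 2
(r6,c5) = 3
(r6,c7) = 7
(r2,c2) = 3
(r2,c6) = 5
(r3,c5) = 2
(r7,c2) = 2
(r7,c5) = 5
(r7,c7) = 3
(r1,c2) = 4
(r1,c5) = 6
(r1,c6) = 3
(r1,c7) = 5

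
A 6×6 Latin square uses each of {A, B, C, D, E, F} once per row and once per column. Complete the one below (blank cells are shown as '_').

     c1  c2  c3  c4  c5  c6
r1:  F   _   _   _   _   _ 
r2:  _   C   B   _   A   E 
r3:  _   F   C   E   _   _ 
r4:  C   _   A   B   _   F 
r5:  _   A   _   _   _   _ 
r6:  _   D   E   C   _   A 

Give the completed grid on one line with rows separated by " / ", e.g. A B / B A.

F B D A E C / D C B F A E / A F C E B D / C E A B D F / E A F D C B / B D E C F A

Cell (r1,c3): row 1 has {F}; column 3 has {A,B,C,E} → D.
Cell (r1,c4): row 1 has {D,F}; column 4 has {B,C,E} → A.
Cell (r2,c1): row 2 has {A,B,C,E}; column 1 has {C,F} → D.
Cell (r2,c4): row 2 has {A,B,C,D,E}; column 4 has {A,B,C,E} → F.
Cell (r4,c2): row 4 has {A,B,C,F}; column 2 has {A,C,D,F} → E.
Cell (r4,c5): row 4 has {A,B,C,E,F}; column 5 has {A} → D.
Cell (r5,c3): row 5 has {A}; column 3 has {A,B,C,D,E} → F.
Cell (r5,c4): row 5 has {A,F}; column 4 has {A,B,C,E,F} → D.
Cell (r6,c1): row 6 has {A,C,D,E}; column 1 has {C,D,F} → B.
Cell (r6,c5): row 6 has {A,B,C,D,E}; column 5 has {A,D} → F.
Cell (r1,c2): row 1 has {A,D,F}; column 2 has {A,C,D,E,F} → B.
Cell (r1,c6): row 1 has {A,B,D,F}; column 6 has {A,E,F} → C.
Cell (r3,c1): row 3 has {C,E,F}; column 1 has {B,C,D,F} → A.
Cell (r3,c5): row 3 has {A,C,E,F}; column 5 has {A,D,F} → B.
Cell (r3,c6): row 3 has {A,B,C,E,F}; column 6 has {A,C,E,F} → D.
Cell (r5,c1): row 5 has {A,D,F}; column 1 has {A,B,C,D,F} → E.
Cell (r5,c5): row 5 has {A,D,E,F}; column 5 has {A,B,D,F} → C.
Cell (r5,c6): row 5 has {A,C,D,E,F}; column 6 has {A,C,D,E,F} → B.
Cell (r1,c5): row 1 has {A,B,C,D,F}; column 5 has {A,B,C,D,F} → E.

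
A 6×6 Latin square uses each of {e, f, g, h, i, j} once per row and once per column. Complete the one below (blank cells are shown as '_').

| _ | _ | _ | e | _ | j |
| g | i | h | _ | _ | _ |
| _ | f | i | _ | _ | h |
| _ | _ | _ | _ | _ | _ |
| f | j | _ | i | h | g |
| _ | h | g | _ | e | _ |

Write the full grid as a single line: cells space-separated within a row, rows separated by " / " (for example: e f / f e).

h g f e i j / g i h j f e / e f i g j h / i e j h g f / f j e i h g / j h g f e i

(r1,c2) = g
(r1,c3) = f
(r1,c5) = i
(r4,c2) = e
(r4,c3) = j
(r5,c3) = e
(r1,c1) = h
(r4,c1) = i
(r4,c6) = f
(r6,c1) = j
(r6,c4) = f
(r6,c6) = i
(r2,c4) = j
(r2,c5) = f
(r2,c6) = e
(r3,c1) = e
(r3,c4) = g
(r3,c5) = j
(r4,c4) = h
(r4,c5) = g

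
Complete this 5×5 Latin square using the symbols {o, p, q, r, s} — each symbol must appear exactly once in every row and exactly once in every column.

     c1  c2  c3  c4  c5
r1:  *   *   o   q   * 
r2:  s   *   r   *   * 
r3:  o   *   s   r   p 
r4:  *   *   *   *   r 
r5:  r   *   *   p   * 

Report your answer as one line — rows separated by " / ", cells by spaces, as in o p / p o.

p r o q s / s p r o q / o q s r p / q o p s r / r s q p o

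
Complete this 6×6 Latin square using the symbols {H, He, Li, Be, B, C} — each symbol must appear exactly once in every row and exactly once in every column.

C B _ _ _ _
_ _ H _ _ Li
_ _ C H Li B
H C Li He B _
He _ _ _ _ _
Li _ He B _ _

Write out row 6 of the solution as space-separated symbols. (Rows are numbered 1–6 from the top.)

Li H He B Be C

(r1,c3) = Be
(r1,c4) = Li
(r3,c1) = Be
(r3,c2) = He
(r4,c6) = Be
(r5,c3) = B
(r2,c1) = B
(r2,c2) = Be
(r2,c4) = C
(r2,c5) = He
(r5,c4) = Be
(r6,c2) = H
(r6,c6) = C
(r1,c5) = H
(r1,c6) = He
(r5,c2) = Li
(r5,c5) = C
(r5,c6) = H
(r6,c5) = Be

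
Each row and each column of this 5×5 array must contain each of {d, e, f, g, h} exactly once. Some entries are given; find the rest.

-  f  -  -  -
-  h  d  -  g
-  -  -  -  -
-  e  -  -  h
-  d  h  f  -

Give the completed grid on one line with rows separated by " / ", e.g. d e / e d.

(r2,c4): row 2 has {d,g,h}; column 4 has {f}, so it must be e.
(r3,c2): row 3 is empty so far; column 2 has {d,e,f,h}, so it must be g.
(r5,c5): row 5 has {d,f,h}; column 5 has {g,h}, so it must be e.
(r1,c5): row 1 has {f}; column 5 has {e,g,h}, so it must be d.
(r2,c1): row 2 has {d,e,g,h}; column 1 is empty so far, so it must be f.
(r3,c5): row 3 has {g}; column 5 has {d,e,g,h}, so it must be f.
(r5,c1): row 5 has {d,e,f,h}; column 1 has {f}, so it must be g.
(r3,c3): row 3 has {f,g}; column 3 has {d,h}, so it must be e.
(r4,c1): row 4 has {e,h}; column 1 has {f,g}, so it must be d.
(r4,c4): row 4 has {d,e,h}; column 4 has {e,f}, so it must be g.
(r1,c3): row 1 has {d,f}; column 3 has {d,e,h}, so it must be g.
(r1,c4): row 1 has {d,f,g}; column 4 has {e,f,g}, so it must be h.
(r3,c1): row 3 has {e,f,g}; column 1 has {d,f,g}, so it must be h.
(r3,c4): row 3 has {e,f,g,h}; column 4 has {e,f,g,h}, so it must be d.
(r4,c3): row 4 has {d,e,g,h}; column 3 has {d,e,g,h}, so it must be f.
(r1,c1): row 1 has {d,f,g,h}; column 1 has {d,f,g,h}, so it must be e.

e f g h d / f h d e g / h g e d f / d e f g h / g d h f e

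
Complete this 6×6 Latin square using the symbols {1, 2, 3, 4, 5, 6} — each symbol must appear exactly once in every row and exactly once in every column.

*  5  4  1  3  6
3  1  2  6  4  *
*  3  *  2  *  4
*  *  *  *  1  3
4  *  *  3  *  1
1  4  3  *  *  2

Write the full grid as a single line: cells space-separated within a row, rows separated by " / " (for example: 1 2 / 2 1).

2 5 4 1 3 6 / 3 1 2 6 4 5 / 6 3 1 2 5 4 / 5 2 6 4 1 3 / 4 6 5 3 2 1 / 1 4 3 5 6 2

(r1,c1) = 2
(r2,c6) = 5
(r6,c4) = 5
(r6,c5) = 6
(r3,c5) = 5
(r4,c4) = 4
(r5,c5) = 2
(r3,c1) = 6
(r3,c3) = 1
(r4,c1) = 5
(r4,c3) = 6
(r5,c2) = 6
(r5,c3) = 5
(r4,c2) = 2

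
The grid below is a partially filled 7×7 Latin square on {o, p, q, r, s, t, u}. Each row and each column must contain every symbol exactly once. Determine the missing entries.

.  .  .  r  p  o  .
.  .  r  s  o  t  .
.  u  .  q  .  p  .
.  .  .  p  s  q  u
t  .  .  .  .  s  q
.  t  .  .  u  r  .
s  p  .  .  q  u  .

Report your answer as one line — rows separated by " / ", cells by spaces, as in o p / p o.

Cell (r2,c2): row 2 has {o,r,s,t}; column 2 has {p,t,u} → q.
Cell (r2,c7): row 2 has {o,q,r,s,t}; column 7 has {q,u} → p.
Cell (r5,c5): row 5 has {q,s,t}; column 5 has {o,p,q,s,u} → r.
Cell (r6,c4): row 6 has {r,t,u}; column 4 has {p,q,r,s} → o.
Cell (r6,c7): row 6 has {o,r,t,u}; column 7 has {p,q,u} → s.
Cell (r7,c4): row 7 has {p,q,s,u}; column 4 has {o,p,q,r,s} → t.
Cell (r1,c2): row 1 has {o,p,r}; column 2 has {p,q,t,u} → s.
Cell (r1,c7): row 1 has {o,p,r,s}; column 7 has {p,q,s,u} → t.
Cell (r2,c1): row 2 has {o,p,q,r,s,t}; column 1 has {s,t} → u.
Cell (r3,c5): row 3 has {p,q,u}; column 5 has {o,p,q,r,s,u} → t.
Cell (r5,c2): row 5 has {q,r,s,t}; column 2 has {p,q,s,t,u} → o.
Cell (r5,c4): row 5 has {o,q,r,s,t}; column 4 has {o,p,q,r,s,t} → u.
Cell (r7,c3): row 7 has {p,q,s,t,u}; column 3 has {r} → o.
Cell (r7,c7): row 7 has {o,p,q,s,t,u}; column 7 has {p,q,s,t,u} → r.
Cell (r1,c1): row 1 has {o,p,r,s,t}; column 1 has {s,t,u} → q.
Cell (r1,c3): row 1 has {o,p,q,r,s,t}; column 3 has {o,r} → u.
Cell (r3,c3): row 3 has {p,q,t,u}; column 3 has {o,r,u} → s.
Cell (r3,c7): row 3 has {p,q,s,t,u}; column 7 has {p,q,r,s,t,u} → o.
Cell (r4,c2): row 4 has {p,q,s,u}; column 2 has {o,p,q,s,t,u} → r.
Cell (r4,c3): row 4 has {p,q,r,s,u}; column 3 has {o,r,s,u} → t.
Cell (r5,c3): row 5 has {o,q,r,s,t,u}; column 3 has {o,r,s,t,u} → p.
Cell (r6,c1): row 6 has {o,r,s,t,u}; column 1 has {q,s,t,u} → p.
Cell (r6,c3): row 6 has {o,p,r,s,t,u}; column 3 has {o,p,r,s,t,u} → q.
Cell (r3,c1): row 3 has {o,p,q,s,t,u}; column 1 has {p,q,s,t,u} → r.
Cell (r4,c1): row 4 has {p,q,r,s,t,u}; column 1 has {p,q,r,s,t,u} → o.

q s u r p o t / u q r s o t p / r u s q t p o / o r t p s q u / t o p u r s q / p t q o u r s / s p o t q u r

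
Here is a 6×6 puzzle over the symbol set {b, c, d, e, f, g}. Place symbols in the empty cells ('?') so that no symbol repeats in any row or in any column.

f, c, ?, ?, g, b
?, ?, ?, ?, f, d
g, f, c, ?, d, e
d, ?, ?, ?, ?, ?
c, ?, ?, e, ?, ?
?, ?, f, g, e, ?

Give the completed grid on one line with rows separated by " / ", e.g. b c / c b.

f c e d g b / e b g c f d / g f c b d e / d e b f c g / c g d e b f / b d f g e c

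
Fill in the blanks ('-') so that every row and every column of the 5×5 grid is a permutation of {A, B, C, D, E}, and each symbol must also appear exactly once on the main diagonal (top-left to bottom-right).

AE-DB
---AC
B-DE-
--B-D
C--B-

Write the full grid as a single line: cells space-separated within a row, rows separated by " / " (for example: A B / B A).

A E C D B / D B E A C / B C D E A / E A B C D / C D A B E

(r1,c3) = C
(r2,c2) = B
(r2,c3) = E
(r3,c5) = A
(r4,c1) = E
(r4,c4) = C
(r5,c3) = A
(r5,c5) = E
(r2,c1) = D
(r3,c2) = C
(r4,c2) = A
(r5,c2) = D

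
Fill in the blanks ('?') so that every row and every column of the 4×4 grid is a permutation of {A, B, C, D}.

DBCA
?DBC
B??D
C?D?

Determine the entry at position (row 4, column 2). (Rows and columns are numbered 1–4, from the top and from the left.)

At row 2, column 1: row 2 has {B,C,D}; column 1 has {B,C,D}; that leaves A.
At row 3, column 3: row 3 has {B,D}; column 3 has {B,C,D}; that leaves A.
At row 4, column 2: row 4 has {C,D}; column 2 has {B,D}; that leaves A.

A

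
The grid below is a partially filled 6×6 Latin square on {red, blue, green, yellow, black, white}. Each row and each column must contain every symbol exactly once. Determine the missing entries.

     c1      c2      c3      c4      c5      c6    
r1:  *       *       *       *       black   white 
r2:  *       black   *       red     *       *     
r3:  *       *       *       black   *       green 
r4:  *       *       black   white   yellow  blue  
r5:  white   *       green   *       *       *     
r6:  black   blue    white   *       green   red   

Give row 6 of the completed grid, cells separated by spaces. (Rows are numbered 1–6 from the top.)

(r2,c6) = yellow
(r5,c6) = black
(r6,c4) = yellow

black blue white yellow green red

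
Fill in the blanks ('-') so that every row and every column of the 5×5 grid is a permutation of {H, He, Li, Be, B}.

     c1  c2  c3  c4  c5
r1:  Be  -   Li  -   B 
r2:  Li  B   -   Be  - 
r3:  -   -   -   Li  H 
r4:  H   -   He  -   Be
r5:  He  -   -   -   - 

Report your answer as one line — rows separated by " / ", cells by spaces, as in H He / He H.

Be H Li He B / Li B H Be He / B He Be Li H / H Li He B Be / He Be B H Li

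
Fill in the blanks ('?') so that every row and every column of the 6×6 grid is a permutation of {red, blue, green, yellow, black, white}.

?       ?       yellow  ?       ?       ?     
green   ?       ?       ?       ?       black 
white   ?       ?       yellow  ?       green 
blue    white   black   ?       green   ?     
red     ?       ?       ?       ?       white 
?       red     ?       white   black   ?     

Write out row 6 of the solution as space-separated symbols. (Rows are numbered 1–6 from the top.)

row 1 has {yellow}; column 1 has {red,blue,green,white} — only black is left for (r1,c1).
row 4 has {blue,green,black,white}; column 4 has {yellow,white} — only red is left for (r4,c4).
row 4 has {red,blue,green,black,white}; column 6 has {green,black,white} — only yellow is left for (r4,c6).
row 6 has {red,black,white}; column 1 has {red,blue,green,black,white} — only yellow is left for (r6,c1).
row 6 has {red,yellow,black,white}; column 6 has {green,yellow,black,white} — only blue is left for (r6,c6).
row 1 has {yellow,black}; column 6 has {blue,green,yellow,black,white} — only red is left for (r1,c6).
row 2 has {green,black}; column 4 has {red,yellow,white} — only blue is left for (r2,c4).
row 6 has {red,blue,yellow,black,white}; column 3 has {yellow,black} — only green is left for (r6,c3).

yellow red green white black blue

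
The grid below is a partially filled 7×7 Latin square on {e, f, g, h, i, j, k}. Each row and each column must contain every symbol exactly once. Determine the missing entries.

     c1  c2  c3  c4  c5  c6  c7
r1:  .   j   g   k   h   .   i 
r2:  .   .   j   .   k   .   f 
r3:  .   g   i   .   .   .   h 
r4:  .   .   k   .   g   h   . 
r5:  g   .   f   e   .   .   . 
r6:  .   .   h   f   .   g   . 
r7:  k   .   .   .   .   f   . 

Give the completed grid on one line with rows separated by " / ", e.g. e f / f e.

Cell (r1,c6): row 1 has {g,h,i,j,k}; column 6 has {f,g,h} → e.
Cell (r2,c6): row 2 has {f,j,k}; column 6 has {e,f,g,h} → i.
Cell (r3,c4): row 3 has {g,h,i}; column 4 has {e,f,k} → j.
Cell (r3,c6): row 3 has {g,h,i,j}; column 6 has {e,f,g,h,i} → k.
Cell (r4,c4): row 4 has {g,h,k}; column 4 has {e,f,j,k} → i.
Cell (r5,c6): row 5 has {e,f,g}; column 6 has {e,f,g,h,i,k} → j.
Cell (r5,c7): row 5 has {e,f,g,j}; column 7 has {f,h,i} → k.
Cell (r7,c3): row 7 has {f,k}; column 3 has {f,g,h,i,j,k} → e.
Cell (r1,c1): row 1 has {e,g,h,i,j,k}; column 1 has {g,k} → f.
Cell (r3,c1): row 3 has {g,h,i,j,k}; column 1 has {f,g,k} → e.
Cell (r3,c5): row 3 has {e,g,h,i,j,k}; column 5 has {g,h,k} → f.
Cell (r4,c1): row 4 has {g,h,i,k}; column 1 has {e,f,g,k} → j.
Cell (r4,c7): row 4 has {g,h,i,j,k}; column 7 has {f,h,i,k} → e.
Cell (r5,c5): row 5 has {e,f,g,j,k}; column 5 has {f,g,h,k} → i.
Cell (r6,c1): row 6 has {f,g,h}; column 1 has {e,f,g,j,k} → i.
Cell (r6,c7): row 6 has {f,g,h,i}; column 7 has {e,f,h,i,k} → j.
Cell (r7,c5): row 7 has {e,f,k}; column 5 has {f,g,h,i,k} → j.
Cell (r7,c7): row 7 has {e,f,j,k}; column 7 has {e,f,h,i,j,k} → g.
Cell (r2,c1): row 2 has {f,i,j,k}; column 1 has {e,f,g,i,j,k} → h.
Cell (r2,c2): row 2 has {f,h,i,j,k}; column 2 has {g,j} → e.
Cell (r2,c4): row 2 has {e,f,h,i,j,k}; column 4 has {e,f,i,j,k} → g.
Cell (r4,c2): row 4 has {e,g,h,i,j,k}; column 2 has {e,g,j} → f.
Cell (r5,c2): row 5 has {e,f,g,i,j,k}; column 2 has {e,f,g,j} → h.
Cell (r6,c2): row 6 has {f,g,h,i,j}; column 2 has {e,f,g,h,j} → k.
Cell (r6,c5): row 6 has {f,g,h,i,j,k}; column 5 has {f,g,h,i,j,k} → e.
Cell (r7,c2): row 7 has {e,f,g,j,k}; column 2 has {e,f,g,h,j,k} → i.
Cell (r7,c4): row 7 has {e,f,g,i,j,k}; column 4 has {e,f,g,i,j,k} → h.

f j g k h e i / h e j g k i f / e g i j f k h / j f k i g h e / g h f e i j k / i k h f e g j / k i e h j f g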